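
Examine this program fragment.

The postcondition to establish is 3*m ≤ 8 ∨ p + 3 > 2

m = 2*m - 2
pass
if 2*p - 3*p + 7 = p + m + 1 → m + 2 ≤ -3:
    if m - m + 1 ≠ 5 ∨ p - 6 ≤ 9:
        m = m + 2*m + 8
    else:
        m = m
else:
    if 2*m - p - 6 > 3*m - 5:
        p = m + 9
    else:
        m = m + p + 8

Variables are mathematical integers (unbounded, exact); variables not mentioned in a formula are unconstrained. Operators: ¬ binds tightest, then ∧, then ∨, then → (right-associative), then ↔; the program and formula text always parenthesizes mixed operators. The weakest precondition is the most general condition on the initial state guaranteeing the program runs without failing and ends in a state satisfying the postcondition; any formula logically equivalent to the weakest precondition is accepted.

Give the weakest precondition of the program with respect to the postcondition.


Working backward. After the program, the postcondition 3*m ≤ 8 ∨ p + 3 > 2 must hold; in canonical form it is 3*m ≤ 8 ∨ p > -1.
Then branch requires 9*m ≤ -16 ∨ p > -1; else branch requires (m + p < -1 → (3*m ≤ 8 ∨ m > -10)) ∧ ((¬(m + p < -1)) → (3*m + 3*p ≤ -16 ∨ p > -1)).
Before the if: ((m + 2*p = 6 → m ≤ -5) → (9*m ≤ -16 ∨ p > -1)) ∧ ((¬(m + 2*p = 6 → m ≤ -5)) → ((m + p < -1 → (3*m ≤ 8 ∨ m > -10)) ∧ ((¬(m + p < -1)) → (3*m + 3*p ≤ -16 ∨ p > -1))))
Before skip: ((m + 2*p = 6 → m ≤ -5) → (9*m ≤ -16 ∨ p > -1)) ∧ ((¬(m + 2*p = 6 → m ≤ -5)) → ((m + p < -1 → (3*m ≤ 8 ∨ m > -10)) ∧ ((¬(m + p < -1)) → (3*m + 3*p ≤ -16 ∨ p > -1))))
Before m := 2*m - 2: ((2*m + 2*p = 8 → 2*m ≤ -3) → (18*m ≤ 2 ∨ p > -1)) ∧ ((¬(2*m + 2*p = 8 → 2*m ≤ -3)) → ((2*m + p < 1 → (6*m ≤ 14 ∨ 2*m > -8)) ∧ ((¬(2*m + p < 1)) → (6*m + 3*p ≤ -10 ∨ p > -1))))
Answer: WP = ((2*m + 2*p = 8 → 2*m ≤ -3) → (18*m ≤ 2 ∨ p > -1)) ∧ ((¬(2*m + 2*p = 8 → 2*m ≤ -3)) → ((2*m + p < 1 → (6*m ≤ 14 ∨ 2*m > -8)) ∧ ((¬(2*m + p < 1)) → (6*m + 3*p ≤ -10 ∨ p > -1))))


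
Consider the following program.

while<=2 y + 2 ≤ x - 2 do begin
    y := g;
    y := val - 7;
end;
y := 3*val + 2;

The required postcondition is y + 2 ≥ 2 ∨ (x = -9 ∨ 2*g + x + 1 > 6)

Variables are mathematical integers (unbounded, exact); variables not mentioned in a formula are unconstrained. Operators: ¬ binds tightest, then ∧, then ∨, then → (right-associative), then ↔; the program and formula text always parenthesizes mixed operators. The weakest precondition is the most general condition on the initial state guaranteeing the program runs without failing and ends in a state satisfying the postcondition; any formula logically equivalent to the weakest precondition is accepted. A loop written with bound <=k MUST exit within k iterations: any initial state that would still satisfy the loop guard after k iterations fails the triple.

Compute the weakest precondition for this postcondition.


Working backward. After the program, the postcondition y + 2 ≥ 2 ∨ (x = -9 ∨ 2*g + x + 1 > 6) must hold; in canonical form it is y ≥ 0 ∨ x = -9 ∨ 2*g + x > 5.
Before y := 3*val + 2: 3*val ≥ -2 ∨ x = -9 ∨ 2*g + x > 5
Before the loop (bound <=2), unroll the exhaustion recursion (WP_0 = exit-now case; WP_j = one more guarded iteration, up to j = 2):
  WP_0: (¬(y ≤ x - 4)) ∧ (3*val ≥ -2 ∨ x = -9 ∨ 2*g + x > 5)
  WP_1: (y ≤ x - 4 → ((¬(val ≤ x + 3)) ∧ (3*val ≥ -2 ∨ x = -9 ∨ 2*g + x > 5))) ∧ ((¬(y ≤ x - 4)) → (3*val ≥ -2 ∨ x = -9 ∨ 2*g + x > 5))
  WP_2: (y ≤ x - 4 → ((val ≤ x + 3 → ((¬(val ≤ x + 3)) ∧ (3*val ≥ -2 ∨ x = -9 ∨ 2*g + x > 5))) ∧ ((¬(val ≤ x + 3)) → (3*val ≥ -2 ∨ x = -9 ∨ 2*g + x > 5)))) ∧ ((¬(y ≤ x - 4)) → (3*val ≥ -2 ∨ x = -9 ∨ 2*g + x > 5))
So before the loop: (y ≤ x - 4 → ((val ≤ x + 3 → ((¬(val ≤ x + 3)) ∧ (3*val ≥ -2 ∨ x = -9 ∨ 2*g + x > 5))) ∧ ((¬(val ≤ x + 3)) → (3*val ≥ -2 ∨ x = -9 ∨ 2*g + x > 5)))) ∧ ((¬(y ≤ x - 4)) → (3*val ≥ -2 ∨ x = -9 ∨ 2*g + x > 5))
Answer: WP = (y ≤ x - 4 → ((val ≤ x + 3 → ((¬(val ≤ x + 3)) ∧ (3*val ≥ -2 ∨ x = -9 ∨ 2*g + x > 5))) ∧ ((¬(val ≤ x + 3)) → (3*val ≥ -2 ∨ x = -9 ∨ 2*g + x > 5)))) ∧ ((¬(y ≤ x - 4)) → (3*val ≥ -2 ∨ x = -9 ∨ 2*g + x > 5))


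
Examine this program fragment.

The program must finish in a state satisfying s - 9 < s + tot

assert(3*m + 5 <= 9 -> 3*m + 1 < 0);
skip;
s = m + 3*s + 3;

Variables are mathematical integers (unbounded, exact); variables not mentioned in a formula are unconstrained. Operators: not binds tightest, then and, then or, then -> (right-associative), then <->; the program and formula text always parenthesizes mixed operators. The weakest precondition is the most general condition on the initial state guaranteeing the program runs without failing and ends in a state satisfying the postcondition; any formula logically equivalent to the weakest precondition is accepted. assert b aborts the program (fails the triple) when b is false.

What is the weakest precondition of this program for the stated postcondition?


Working backward. After the program, the postcondition s - 9 < s + tot must hold; in canonical form it is tot > -9.
Before s := m + 3*s + 3: tot > -9
Before skip: tot > -9
Before assert 3*m + 5 <= 9 -> 3*m + 1 < 0: (3*m <= 4 -> 3*m < -1) and tot > -9
Answer: WP = (3*m <= 4 -> 3*m < -1) and tot > -9


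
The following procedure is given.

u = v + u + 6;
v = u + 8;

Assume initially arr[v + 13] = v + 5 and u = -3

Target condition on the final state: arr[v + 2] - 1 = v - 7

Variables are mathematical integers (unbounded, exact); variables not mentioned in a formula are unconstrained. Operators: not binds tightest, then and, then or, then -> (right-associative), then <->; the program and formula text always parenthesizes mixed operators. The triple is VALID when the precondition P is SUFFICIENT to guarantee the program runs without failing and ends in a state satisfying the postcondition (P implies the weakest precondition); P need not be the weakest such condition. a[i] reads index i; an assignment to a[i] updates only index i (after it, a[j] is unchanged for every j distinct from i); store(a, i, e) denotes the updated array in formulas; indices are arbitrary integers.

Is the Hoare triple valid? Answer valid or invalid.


Working backward. After the program, the postcondition arr[v + 2] - 1 = v - 7 must hold; in canonical form it is arr[v + 2] = v - 6.
Before v := u + 8: arr[u + 10] = u + 2
Before u := v + u + 6: arr[u + v + 16] = u + v + 8
The weakest precondition is arr[u + v + 16] = u + v + 8.
Check whether arr[v + 13] = v + 5 and u = -3 implies it.
Every state satisfying the precondition satisfies the weakest precondition: the implication holds.
Answer: valid


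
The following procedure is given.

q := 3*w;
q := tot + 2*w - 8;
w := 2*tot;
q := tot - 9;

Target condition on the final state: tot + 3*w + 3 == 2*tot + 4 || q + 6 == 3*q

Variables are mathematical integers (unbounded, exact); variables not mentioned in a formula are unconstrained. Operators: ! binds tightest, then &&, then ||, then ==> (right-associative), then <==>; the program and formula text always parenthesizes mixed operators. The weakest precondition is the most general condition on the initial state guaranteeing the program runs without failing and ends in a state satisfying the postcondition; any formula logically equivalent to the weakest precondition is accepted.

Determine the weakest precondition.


Working backward. After the program, the postcondition tot + 3*w + 3 == 2*tot + 4 || q + 6 == 3*q must hold; in canonical form it is 3*w == tot + 1 || 2*q == 6.
Before q := tot - 9: 3*w == tot + 1 || 2*tot == 24
Before w := 2*tot: 5*tot == 1 || 2*tot == 24
Before q := tot + 2*w - 8: 5*tot == 1 || 2*tot == 24
Before q := 3*w: 5*tot == 1 || 2*tot == 24
Answer: WP = 5*tot == 1 || 2*tot == 24


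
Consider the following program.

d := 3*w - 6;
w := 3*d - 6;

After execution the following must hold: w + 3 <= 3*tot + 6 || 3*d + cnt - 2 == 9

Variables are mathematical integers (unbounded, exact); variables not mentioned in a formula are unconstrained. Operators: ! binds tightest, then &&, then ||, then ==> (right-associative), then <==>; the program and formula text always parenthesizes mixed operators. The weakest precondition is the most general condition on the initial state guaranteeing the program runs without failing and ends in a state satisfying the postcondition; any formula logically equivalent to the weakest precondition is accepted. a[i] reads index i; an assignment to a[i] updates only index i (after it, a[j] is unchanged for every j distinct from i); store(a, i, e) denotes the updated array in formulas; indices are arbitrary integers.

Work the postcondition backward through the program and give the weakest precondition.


Working backward. After the program, the postcondition w + 3 <= 3*tot + 6 || 3*d + cnt - 2 == 9 must hold; in canonical form it is w <= 3*tot + 3 || cnt + 3*d == 11.
Before w := 3*d - 6: 3*d <= 3*tot + 9 || cnt + 3*d == 11
Before d := 3*w - 6: 9*w <= 3*tot + 27 || cnt + 9*w == 29
Answer: WP = 9*w <= 3*tot + 27 || cnt + 9*w == 29


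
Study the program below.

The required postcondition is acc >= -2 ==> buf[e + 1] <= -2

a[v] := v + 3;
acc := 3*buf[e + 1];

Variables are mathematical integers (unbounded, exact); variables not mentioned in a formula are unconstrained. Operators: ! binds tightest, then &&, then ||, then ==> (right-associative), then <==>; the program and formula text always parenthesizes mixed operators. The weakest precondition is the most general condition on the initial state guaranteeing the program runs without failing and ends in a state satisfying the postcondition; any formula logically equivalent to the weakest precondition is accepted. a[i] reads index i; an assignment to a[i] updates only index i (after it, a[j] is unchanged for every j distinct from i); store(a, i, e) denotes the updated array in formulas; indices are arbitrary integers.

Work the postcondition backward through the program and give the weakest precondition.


Working backward. After the program, acc >= -2 ==> buf[e + 1] <= -2 must hold.
Before acc := 3*buf[e + 1]: 3*buf[e + 1] >= -2 ==> buf[e + 1] <= -2
Before a[v] := v + 3: 3*buf[e + 1] >= -2 ==> buf[e + 1] <= -2
Answer: WP = 3*buf[e + 1] >= -2 ==> buf[e + 1] <= -2


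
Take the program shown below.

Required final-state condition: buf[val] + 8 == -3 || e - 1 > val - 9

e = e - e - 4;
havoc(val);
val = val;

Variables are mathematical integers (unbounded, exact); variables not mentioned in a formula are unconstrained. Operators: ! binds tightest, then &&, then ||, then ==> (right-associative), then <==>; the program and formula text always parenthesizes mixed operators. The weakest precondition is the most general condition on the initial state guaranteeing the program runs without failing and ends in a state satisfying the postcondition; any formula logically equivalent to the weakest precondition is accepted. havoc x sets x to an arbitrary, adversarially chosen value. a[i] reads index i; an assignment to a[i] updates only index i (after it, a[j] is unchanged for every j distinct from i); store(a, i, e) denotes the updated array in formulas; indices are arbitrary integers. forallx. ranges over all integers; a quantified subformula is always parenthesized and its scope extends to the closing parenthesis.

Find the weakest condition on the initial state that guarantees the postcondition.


Working backward. After the program, the postcondition buf[val] + 8 == -3 || e - 1 > val - 9 must hold; in canonical form it is buf[val] == -11 || e > val - 8.
Before val := val: buf[val] == -11 || e > val - 8
Before havoc val: forall val_1. (buf[val_1] == -11 || e > val_1 - 8)
Before e := e - e - 4: forall val_1. (buf[val_1] == -11 || val_1 < 4)
Answer: WP = forall val_1. (buf[val_1] == -11 || val_1 < 4)


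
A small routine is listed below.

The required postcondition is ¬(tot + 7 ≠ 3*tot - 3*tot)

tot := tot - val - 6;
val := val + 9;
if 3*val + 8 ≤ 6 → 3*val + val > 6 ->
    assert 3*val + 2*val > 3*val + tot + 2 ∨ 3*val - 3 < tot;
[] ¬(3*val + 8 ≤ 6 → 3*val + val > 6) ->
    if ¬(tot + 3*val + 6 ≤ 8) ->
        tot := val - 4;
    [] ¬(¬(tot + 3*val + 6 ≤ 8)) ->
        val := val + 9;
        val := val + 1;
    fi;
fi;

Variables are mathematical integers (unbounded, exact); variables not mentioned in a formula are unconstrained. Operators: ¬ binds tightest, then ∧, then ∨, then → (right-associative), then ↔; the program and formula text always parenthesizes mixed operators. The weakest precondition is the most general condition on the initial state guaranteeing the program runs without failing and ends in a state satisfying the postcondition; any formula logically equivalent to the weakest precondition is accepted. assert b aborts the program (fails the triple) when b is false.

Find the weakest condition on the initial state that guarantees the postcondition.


Working backward. After the program, the postcondition ¬(tot + 7 ≠ 3*tot - 3*tot) must hold; in canonical form it is ¬(tot ≠ -7).
Then branch requires (2*val > tot + 2 ∨ 3*val < tot + 3) ∧ (¬(tot ≠ -7)); else branch requires ((¬(tot + 3*val ≤ 2)) → (¬(val ≠ -3))) ∧ (tot + 3*val ≤ 2 → (¬(tot ≠ -7))).
Before the if: ((3*val ≤ -2 → 4*val > 6) → ((2*val > tot + 2 ∨ 3*val < tot + 3) ∧ (¬(tot ≠ -7)))) ∧ ((¬(3*val ≤ -2 → 4*val > 6)) → (((¬(tot + 3*val ≤ 2)) → (¬(val ≠ -3))) ∧ (tot + 3*val ≤ 2 → (¬(tot ≠ -7)))))
Before val := val + 9: ((3*val ≤ -29 → 4*val > -30) → ((2*val > tot - 16 ∨ 3*val < tot - 24) ∧ (¬(tot ≠ -7)))) ∧ ((¬(3*val ≤ -29 → 4*val > -30)) → (((¬(tot + 3*val ≤ -25)) → (¬(val ≠ -12))) ∧ (tot + 3*val ≤ -25 → (¬(tot ≠ -7)))))
Before tot := tot - val - 6: ((3*val ≤ -29 → 4*val > -30) → ((3*val > tot - 22 ∨ 4*val < tot - 30) ∧ (¬(tot ≠ val - 1)))) ∧ ((¬(3*val ≤ -29 → 4*val > -30)) → (((¬(tot + 2*val ≤ -19)) → (¬(val ≠ -12))) ∧ (tot + 2*val ≤ -19 → (¬(tot ≠ val - 1)))))
Answer: WP = ((3*val ≤ -29 → 4*val > -30) → ((3*val > tot - 22 ∨ 4*val < tot - 30) ∧ (¬(tot ≠ val - 1)))) ∧ ((¬(3*val ≤ -29 → 4*val > -30)) → (((¬(tot + 2*val ≤ -19)) → (¬(val ≠ -12))) ∧ (tot + 2*val ≤ -19 → (¬(tot ≠ val - 1)))))


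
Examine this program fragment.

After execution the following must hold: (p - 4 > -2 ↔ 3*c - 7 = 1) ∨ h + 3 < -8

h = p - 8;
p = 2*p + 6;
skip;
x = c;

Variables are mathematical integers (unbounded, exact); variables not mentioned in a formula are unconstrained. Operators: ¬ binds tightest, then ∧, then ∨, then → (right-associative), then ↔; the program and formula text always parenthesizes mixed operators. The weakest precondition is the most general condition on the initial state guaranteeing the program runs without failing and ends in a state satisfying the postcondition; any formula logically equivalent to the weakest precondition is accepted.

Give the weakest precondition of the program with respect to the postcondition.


Working backward. After the program, the postcondition (p - 4 > -2 ↔ 3*c - 7 = 1) ∨ h + 3 < -8 must hold; in canonical form it is (p > 2 ↔ 3*c = 8) ∨ h < -11.
Before x := c: (p > 2 ↔ 3*c = 8) ∨ h < -11
Before skip: (p > 2 ↔ 3*c = 8) ∨ h < -11
Before p := 2*p + 6: (2*p > -4 ↔ 3*c = 8) ∨ h < -11
Before h := p - 8: (2*p > -4 ↔ 3*c = 8) ∨ p < -3
Answer: WP = (2*p > -4 ↔ 3*c = 8) ∨ p < -3


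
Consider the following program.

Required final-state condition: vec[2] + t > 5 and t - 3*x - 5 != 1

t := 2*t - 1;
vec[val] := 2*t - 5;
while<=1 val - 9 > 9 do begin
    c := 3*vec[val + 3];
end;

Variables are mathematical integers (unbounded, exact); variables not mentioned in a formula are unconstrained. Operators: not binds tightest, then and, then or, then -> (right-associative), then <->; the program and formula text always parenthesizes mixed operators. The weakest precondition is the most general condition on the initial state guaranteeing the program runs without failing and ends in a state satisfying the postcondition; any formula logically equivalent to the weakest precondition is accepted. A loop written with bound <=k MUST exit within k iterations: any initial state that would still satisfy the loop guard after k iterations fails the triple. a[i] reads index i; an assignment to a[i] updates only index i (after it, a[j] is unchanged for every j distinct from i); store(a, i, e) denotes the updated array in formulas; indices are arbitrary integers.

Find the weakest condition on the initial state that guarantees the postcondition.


Working backward. After the program, the postcondition vec[2] + t > 5 and t - 3*x - 5 != 1 must hold; in canonical form it is vec[2] + t > 5 and t != 3*x + 6.
Before the loop (bound <=1), unroll the exhaustion recursion (WP_0 = exit-now case; WP_j = one more guarded iteration, up to j = 1):
  WP_0: (not (val > 18)) and vec[2] + t > 5 and t != 3*x + 6
  WP_1: (val > 18 -> ((not (val > 18)) and vec[2] + t > 5 and t != 3*x + 6)) and ((not (val > 18)) -> (vec[2] + t > 5 and t != 3*x + 6))
So before the loop: (val > 18 -> ((not (val > 18)) and vec[2] + t > 5 and t != 3*x + 6)) and ((not (val > 18)) -> (vec[2] + t > 5 and t != 3*x + 6))
Before vec[val] := 2*t - 5: (val > 18 -> ((not (val > 18)) and store(vec, val, 2*t - 5)[2] + t > 5 and t != 3*x + 6)) and ((not (val > 18)) -> (store(vec, val, 2*t - 5)[2] + t > 5 and t != 3*x + 6))
Before t := 2*t - 1: (val > 18 -> ((not (val > 18)) and store(vec, val, 4*t - 7)[2] + 2*t > 6 and 2*t != 3*x + 7)) and ((not (val > 18)) -> (store(vec, val, 4*t - 7)[2] + 2*t > 6 and 2*t != 3*x + 7))
Answer: WP = (val > 18 -> ((not (val > 18)) and store(vec, val, 4*t - 7)[2] + 2*t > 6 and 2*t != 3*x + 7)) and ((not (val > 18)) -> (store(vec, val, 4*t - 7)[2] + 2*t > 6 and 2*t != 3*x + 7))


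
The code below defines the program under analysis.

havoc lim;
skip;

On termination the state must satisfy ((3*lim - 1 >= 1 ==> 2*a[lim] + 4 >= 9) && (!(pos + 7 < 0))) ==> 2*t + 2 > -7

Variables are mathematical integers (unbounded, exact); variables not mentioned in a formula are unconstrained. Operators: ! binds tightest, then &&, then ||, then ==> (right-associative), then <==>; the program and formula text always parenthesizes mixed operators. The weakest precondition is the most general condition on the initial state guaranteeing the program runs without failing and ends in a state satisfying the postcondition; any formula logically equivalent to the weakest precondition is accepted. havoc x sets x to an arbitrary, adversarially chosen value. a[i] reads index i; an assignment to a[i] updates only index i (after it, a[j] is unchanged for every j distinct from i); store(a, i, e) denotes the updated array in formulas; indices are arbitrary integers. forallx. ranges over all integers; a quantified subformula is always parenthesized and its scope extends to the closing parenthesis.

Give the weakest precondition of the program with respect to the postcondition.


Working backward. After the program, the postcondition ((3*lim - 1 >= 1 ==> 2*a[lim] + 4 >= 9) && (!(pos + 7 < 0))) ==> 2*t + 2 > -7 must hold; in canonical form it is ((3*lim >= 2 ==> 2*a[lim] >= 5) && (!(pos < -7))) ==> 2*t > -9.
Before skip: ((3*lim >= 2 ==> 2*a[lim] >= 5) && (!(pos < -7))) ==> 2*t > -9
Before havoc lim: forall lim_1. (((3*lim_1 >= 2 ==> 2*a[lim_1] >= 5) && (!(pos < -7))) ==> 2*t > -9)
Answer: WP = forall lim_1. (((3*lim_1 >= 2 ==> 2*a[lim_1] >= 5) && (!(pos < -7))) ==> 2*t > -9)


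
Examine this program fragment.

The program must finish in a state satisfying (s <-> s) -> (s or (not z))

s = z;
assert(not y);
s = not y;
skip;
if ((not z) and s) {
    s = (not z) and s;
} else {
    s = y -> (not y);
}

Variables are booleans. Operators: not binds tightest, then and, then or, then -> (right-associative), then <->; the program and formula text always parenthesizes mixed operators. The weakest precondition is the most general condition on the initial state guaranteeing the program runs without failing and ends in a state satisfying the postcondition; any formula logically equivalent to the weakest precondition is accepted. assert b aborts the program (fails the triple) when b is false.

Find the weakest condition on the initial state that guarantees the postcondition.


Working backward. After the program, the postcondition (s <-> s) -> (s or (not z)) must hold; in canonical form it is s or (not z).
Then branch requires ((not z) and s) or (not z); else branch requires (y -> (not y)) or (not z).
Before the if: (((not z) and s) -> (((not z) and s) or (not z))) and ((not ((not z) and s)) -> ((y -> (not y)) or (not z)))
Before skip: (((not z) and s) -> (((not z) and s) or (not z))) and ((not ((not z) and s)) -> ((y -> (not y)) or (not z)))
Before s := not y: (((not z) and (not y)) -> (((not z) and (not y)) or (not z))) and ((not ((not z) and (not y))) -> ((y -> (not y)) or (not z)))
Before assert not y: (not y) and (((not z) and (not y)) -> (((not z) and (not y)) or (not z))) and ((not ((not z) and (not y))) -> ((y -> (not y)) or (not z)))
Before s := z: (not y) and (((not z) and (not y)) -> (((not z) and (not y)) or (not z))) and ((not ((not z) and (not y))) -> ((y -> (not y)) or (not z)))
Answer: WP = (not y) and (((not z) and (not y)) -> (((not z) and (not y)) or (not z))) and ((not ((not z) and (not y))) -> ((y -> (not y)) or (not z)))


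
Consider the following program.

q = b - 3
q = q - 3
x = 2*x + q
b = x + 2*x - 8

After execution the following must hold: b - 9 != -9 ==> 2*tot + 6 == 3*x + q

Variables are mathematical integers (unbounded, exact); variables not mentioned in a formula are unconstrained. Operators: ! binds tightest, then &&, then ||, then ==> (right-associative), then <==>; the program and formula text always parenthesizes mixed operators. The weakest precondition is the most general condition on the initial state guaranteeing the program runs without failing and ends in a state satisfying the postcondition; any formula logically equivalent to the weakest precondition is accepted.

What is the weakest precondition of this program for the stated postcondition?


Working backward. After the program, the postcondition b - 9 != -9 ==> 2*tot + 6 == 3*x + q must hold; in canonical form it is b != 0 ==> 2*tot == q + 3*x - 6.
Before b := x + 2*x - 8: 3*x != 8 ==> 2*tot == q + 3*x - 6
Before x := 2*x + q: 3*q + 6*x != 8 ==> 2*tot == 4*q + 6*x - 6
Before q := q - 3: 3*q + 6*x != 17 ==> 2*tot == 4*q + 6*x - 18
Before q := b - 3: 3*b + 6*x != 26 ==> 2*tot == 4*b + 6*x - 30
Answer: WP = 3*b + 6*x != 26 ==> 2*tot == 4*b + 6*x - 30


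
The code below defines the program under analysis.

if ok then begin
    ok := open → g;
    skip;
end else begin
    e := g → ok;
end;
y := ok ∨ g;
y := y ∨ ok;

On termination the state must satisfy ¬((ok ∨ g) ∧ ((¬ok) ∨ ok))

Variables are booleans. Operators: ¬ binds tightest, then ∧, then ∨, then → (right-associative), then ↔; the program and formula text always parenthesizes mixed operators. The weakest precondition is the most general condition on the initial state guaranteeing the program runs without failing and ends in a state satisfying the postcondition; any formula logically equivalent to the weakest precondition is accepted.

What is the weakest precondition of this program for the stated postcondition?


Working backward. After the program, the postcondition ¬((ok ∨ g) ∧ ((¬ok) ∨ ok)) must hold; in canonical form it is ¬(ok ∨ g).
Before y := y ∨ ok: ¬(ok ∨ g)
Before y := ok ∨ g: ¬(ok ∨ g)
Then branch requires ¬((open → g) ∨ g); else branch requires ¬(ok ∨ g).
Before the if: (ok → (¬((open → g) ∨ g))) ∧ ((¬ok) → (¬(ok ∨ g)))
Answer: WP = (ok → (¬((open → g) ∨ g))) ∧ ((¬ok) → (¬(ok ∨ g)))


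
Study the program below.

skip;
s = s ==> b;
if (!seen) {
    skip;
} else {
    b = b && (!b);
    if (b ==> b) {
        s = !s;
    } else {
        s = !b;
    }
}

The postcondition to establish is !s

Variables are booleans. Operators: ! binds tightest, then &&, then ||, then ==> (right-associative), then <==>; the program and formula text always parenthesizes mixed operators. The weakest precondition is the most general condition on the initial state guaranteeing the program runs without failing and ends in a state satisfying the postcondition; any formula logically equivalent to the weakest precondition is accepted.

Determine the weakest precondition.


Working backward. After the program, !s must hold.
Then branch requires !s; else branch requires s.
Before the if: ((!seen) ==> (!s)) && (seen ==> s)
Before s := s ==> b: ((!seen) ==> (!(s ==> b))) && (seen ==> (s ==> b))
Before skip: ((!seen) ==> (!(s ==> b))) && (seen ==> (s ==> b))
Answer: WP = ((!seen) ==> (!(s ==> b))) && (seen ==> (s ==> b))


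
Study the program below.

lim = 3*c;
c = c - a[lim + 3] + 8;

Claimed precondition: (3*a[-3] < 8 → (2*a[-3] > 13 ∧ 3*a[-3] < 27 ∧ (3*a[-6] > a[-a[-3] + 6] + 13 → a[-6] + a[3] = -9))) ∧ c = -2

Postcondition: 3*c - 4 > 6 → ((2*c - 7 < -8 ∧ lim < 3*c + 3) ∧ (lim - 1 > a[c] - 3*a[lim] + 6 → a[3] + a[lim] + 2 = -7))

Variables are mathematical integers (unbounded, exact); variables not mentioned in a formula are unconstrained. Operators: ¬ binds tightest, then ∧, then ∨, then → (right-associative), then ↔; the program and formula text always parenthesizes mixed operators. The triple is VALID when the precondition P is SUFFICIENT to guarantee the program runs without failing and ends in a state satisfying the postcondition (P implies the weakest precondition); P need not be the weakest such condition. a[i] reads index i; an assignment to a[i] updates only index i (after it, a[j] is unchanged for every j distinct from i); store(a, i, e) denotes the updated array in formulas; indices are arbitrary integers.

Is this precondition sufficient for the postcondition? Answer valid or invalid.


Working backward. After the program, the postcondition 3*c - 4 > 6 → ((2*c - 7 < -8 ∧ lim < 3*c + 3) ∧ (lim - 1 > a[c] - 3*a[lim] + 6 → a[3] + a[lim] + 2 = -7)) must hold; in canonical form it is 3*c > 10 → (2*c < -1 ∧ lim < 3*c + 3 ∧ (3*a[lim] + lim > a[c] + 7 → a[3] + a[lim] = -9)).
Before c := c - a[lim + 3] + 8: 3*c > 3*a[lim + 3] - 14 → (2*c < 2*a[lim + 3] - 17 ∧ 3*a[lim + 3] + lim < 3*c + 27 ∧ (3*a[lim] + lim > a[-a[lim + 3] + c + 8] + 7 → a[3] + a[lim] = -9))
Before lim := 3*c: 3*c > 3*a[3*c + 3] - 14 → (2*c < 2*a[3*c + 3] - 17 ∧ 3*a[3*c + 3] < 27 ∧ (3*a[3*c] + 3*c > a[-a[3*c + 3] + c + 8] + 7 → a[3] + a[3*c] = -9))
The weakest precondition is 3*c > 3*a[3*c + 3] - 14 → (2*c < 2*a[3*c + 3] - 17 ∧ 3*a[3*c + 3] < 27 ∧ (3*a[3*c] + 3*c > a[-a[3*c + 3] + c + 8] + 7 → a[3] + a[3*c] = -9)).
Check whether (3*a[-3] < 8 → (2*a[-3] > 13 ∧ 3*a[-3] < 27 ∧ (3*a[-6] > a[-a[-3] + 6] + 13 → a[-6] + a[3] = -9))) ∧ c = -2 implies it.
Every state satisfying the precondition satisfies the weakest precondition: the implication holds.
Answer: valid


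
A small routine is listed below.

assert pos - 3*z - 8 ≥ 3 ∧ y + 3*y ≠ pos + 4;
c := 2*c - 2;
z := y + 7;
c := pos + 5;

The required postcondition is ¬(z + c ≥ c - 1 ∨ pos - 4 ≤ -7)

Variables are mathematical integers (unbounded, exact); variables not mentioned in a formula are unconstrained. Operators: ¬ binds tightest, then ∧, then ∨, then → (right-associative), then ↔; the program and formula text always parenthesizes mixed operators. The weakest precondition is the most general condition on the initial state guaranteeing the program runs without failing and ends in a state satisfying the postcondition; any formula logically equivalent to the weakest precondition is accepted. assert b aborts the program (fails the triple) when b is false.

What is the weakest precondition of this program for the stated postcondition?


Working backward. After the program, the postcondition ¬(z + c ≥ c - 1 ∨ pos - 4 ≤ -7) must hold; in canonical form it is ¬(z ≥ -1 ∨ pos ≤ -3).
Before c := pos + 5: ¬(z ≥ -1 ∨ pos ≤ -3)
Before z := y + 7: ¬(y ≥ -8 ∨ pos ≤ -3)
Before c := 2*c - 2: ¬(y ≥ -8 ∨ pos ≤ -3)
Before assert pos - 3*z - 8 ≥ 3 ∧ y + 3*y ≠ pos + 4: pos ≥ 3*z + 11 ∧ 4*y ≠ pos + 4 ∧ (¬(y ≥ -8 ∨ pos ≤ -3))
Answer: WP = pos ≥ 3*z + 11 ∧ 4*y ≠ pos + 4 ∧ (¬(y ≥ -8 ∨ pos ≤ -3))


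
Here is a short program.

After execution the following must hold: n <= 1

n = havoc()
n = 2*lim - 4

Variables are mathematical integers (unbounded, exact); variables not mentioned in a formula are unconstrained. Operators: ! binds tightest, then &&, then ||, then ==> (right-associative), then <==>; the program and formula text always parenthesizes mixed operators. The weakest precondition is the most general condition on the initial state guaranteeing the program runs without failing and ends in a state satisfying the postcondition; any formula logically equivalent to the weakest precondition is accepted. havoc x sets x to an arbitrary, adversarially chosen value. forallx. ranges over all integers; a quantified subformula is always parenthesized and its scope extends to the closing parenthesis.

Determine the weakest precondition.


Working backward. After the program, n <= 1 must hold.
Before n := 2*lim - 4: 2*lim <= 5
Before havoc n: 2*lim <= 5
Answer: WP = 2*lim <= 5


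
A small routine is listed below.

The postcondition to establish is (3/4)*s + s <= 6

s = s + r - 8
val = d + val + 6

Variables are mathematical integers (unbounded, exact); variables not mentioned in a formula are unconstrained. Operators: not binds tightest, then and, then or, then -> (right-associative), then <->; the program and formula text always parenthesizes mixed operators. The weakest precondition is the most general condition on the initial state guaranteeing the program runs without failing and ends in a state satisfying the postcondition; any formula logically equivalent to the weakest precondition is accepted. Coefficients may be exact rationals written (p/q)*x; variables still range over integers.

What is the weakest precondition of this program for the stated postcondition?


Working backward. After the program, the postcondition (3/4)*s + s <= 6 must hold; in canonical form it is (7/4)*s <= 6.
Before val := d + val + 6: (7/4)*s <= 6
Before s := s + r - 8: (7/4)*r + (7/4)*s <= 20
Answer: WP = (7/4)*r + (7/4)*s <= 20


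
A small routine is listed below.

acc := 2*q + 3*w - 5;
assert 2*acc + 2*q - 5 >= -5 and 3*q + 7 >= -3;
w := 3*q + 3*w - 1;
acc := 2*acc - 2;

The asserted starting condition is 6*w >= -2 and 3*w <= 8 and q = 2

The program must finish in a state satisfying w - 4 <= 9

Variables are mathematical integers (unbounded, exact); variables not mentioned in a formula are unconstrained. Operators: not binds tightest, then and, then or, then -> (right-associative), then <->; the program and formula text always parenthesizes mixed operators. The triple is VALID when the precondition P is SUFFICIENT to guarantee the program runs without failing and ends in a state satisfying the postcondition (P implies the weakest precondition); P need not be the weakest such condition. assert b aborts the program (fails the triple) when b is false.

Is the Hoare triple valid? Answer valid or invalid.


Working backward. After the program, the postcondition w - 4 <= 9 must hold; in canonical form it is w <= 13.
Before acc := 2*acc - 2: w <= 13
Before w := 3*q + 3*w - 1: 3*q + 3*w <= 14
Before assert 2*acc + 2*q - 5 >= -5 and 3*q + 7 >= -3: 2*acc + 2*q >= 0 and 3*q >= -10 and 3*q + 3*w <= 14
Before acc := 2*q + 3*w - 5: 6*q + 6*w >= 10 and 3*q >= -10 and 3*q + 3*w <= 14
The weakest precondition is 6*q + 6*w >= 10 and 3*q >= -10 and 3*q + 3*w <= 14.
Check whether 6*w >= -2 and 3*w <= 8 and q = 2 implies it.
Every state satisfying the precondition satisfies the weakest precondition: the implication holds.
Answer: valid


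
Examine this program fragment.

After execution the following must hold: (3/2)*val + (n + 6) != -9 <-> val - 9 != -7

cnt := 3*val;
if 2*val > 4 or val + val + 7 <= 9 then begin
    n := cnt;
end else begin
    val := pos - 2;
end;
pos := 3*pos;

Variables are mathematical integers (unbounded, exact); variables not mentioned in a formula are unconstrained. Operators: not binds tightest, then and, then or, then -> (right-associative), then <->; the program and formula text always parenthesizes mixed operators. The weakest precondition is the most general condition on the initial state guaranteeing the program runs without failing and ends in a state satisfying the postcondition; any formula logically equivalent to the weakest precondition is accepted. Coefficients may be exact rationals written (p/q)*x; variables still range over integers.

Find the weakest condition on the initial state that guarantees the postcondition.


Working backward. After the program, the postcondition (3/2)*val + (n + 6) != -9 <-> val - 9 != -7 must hold; in canonical form it is n + (3/2)*val != -15 <-> val != 2.
Before pos := 3*pos: n + (3/2)*val != -15 <-> val != 2
Then branch requires cnt + (3/2)*val != -15 <-> val != 2; else branch requires n + (3/2)*pos != -12 <-> pos != 4.
Before the if: ((2*val > 4 or 2*val <= 2) -> (cnt + (3/2)*val != -15 <-> val != 2)) and ((not (2*val > 4 or 2*val <= 2)) -> (n + (3/2)*pos != -12 <-> pos != 4))
Before cnt := 3*val: ((2*val > 4 or 2*val <= 2) -> ((9/2)*val != -15 <-> val != 2)) and ((not (2*val > 4 or 2*val <= 2)) -> (n + (3/2)*pos != -12 <-> pos != 4))
Answer: WP = ((2*val > 4 or 2*val <= 2) -> ((9/2)*val != -15 <-> val != 2)) and ((not (2*val > 4 or 2*val <= 2)) -> (n + (3/2)*pos != -12 <-> pos != 4))


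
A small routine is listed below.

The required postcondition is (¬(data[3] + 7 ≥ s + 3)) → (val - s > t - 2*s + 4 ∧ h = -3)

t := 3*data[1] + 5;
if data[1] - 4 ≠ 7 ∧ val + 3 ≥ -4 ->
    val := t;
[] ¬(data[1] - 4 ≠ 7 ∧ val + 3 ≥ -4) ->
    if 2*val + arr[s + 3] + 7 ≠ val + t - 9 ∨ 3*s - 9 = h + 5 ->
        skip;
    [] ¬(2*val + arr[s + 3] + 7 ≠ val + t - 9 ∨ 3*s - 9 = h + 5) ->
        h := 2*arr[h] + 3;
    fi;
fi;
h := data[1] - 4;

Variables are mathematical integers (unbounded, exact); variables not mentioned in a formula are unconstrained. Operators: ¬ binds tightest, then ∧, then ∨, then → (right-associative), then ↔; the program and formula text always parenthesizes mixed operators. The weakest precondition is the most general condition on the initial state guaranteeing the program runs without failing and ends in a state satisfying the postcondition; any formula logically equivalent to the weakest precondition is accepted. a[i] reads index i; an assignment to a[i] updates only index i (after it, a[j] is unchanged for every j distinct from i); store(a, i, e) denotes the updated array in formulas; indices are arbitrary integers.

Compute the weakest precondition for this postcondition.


Working backward. After the program, the postcondition (¬(data[3] + 7 ≥ s + 3)) → (val - s > t - 2*s + 4 ∧ h = -3) must hold; in canonical form it is (¬(data[3] ≥ s - 4)) → (s + val > t + 4 ∧ h = -3).
Before h := data[1] - 4: (¬(data[3] ≥ s - 4)) → (s + val > t + 4 ∧ data[1] = 1)
Then branch requires (¬(data[3] ≥ s - 4)) → (s > 4 ∧ data[1] = 1); else branch requires ((arr[s + 3] + val ≠ t - 16 ∨ 3*s = h + 14) → ((¬(data[3] ≥ s - 4)) → (s + val > t + 4 ∧ data[1] = 1))) ∧ ((¬(arr[s + 3] + val ≠ t - 16 ∨ 3*s = h + 14)) → ((¬(data[3] ≥ s - 4)) → (s + val > t + 4 ∧ data[1] = 1))).
Before the if: ((data[1] ≠ 11 ∧ val ≥ -7) → ((¬(data[3] ≥ s - 4)) → (s > 4 ∧ data[1] = 1))) ∧ ((¬(data[1] ≠ 11 ∧ val ≥ -7)) → (((arr[s + 3] + val ≠ t - 16 ∨ 3*s = h + 14) → ((¬(data[3] ≥ s - 4)) → (s + val > t + 4 ∧ data[1] = 1))) ∧ ((¬(arr[s + 3] + val ≠ t - 16 ∨ 3*s = h + 14)) → ((¬(data[3] ≥ s - 4)) → (s + val > t + 4 ∧ data[1] = 1)))))
Before t := 3*data[1] + 5: ((data[1] ≠ 11 ∧ val ≥ -7) → ((¬(data[3] ≥ s - 4)) → (s > 4 ∧ data[1] = 1))) ∧ ((¬(data[1] ≠ 11 ∧ val ≥ -7)) → (((arr[s + 3] + val ≠ 3*data[1] - 11 ∨ 3*s = h + 14) → ((¬(data[3] ≥ s - 4)) → (s + val > 3*data[1] + 9 ∧ data[1] = 1))) ∧ ((¬(arr[s + 3] + val ≠ 3*data[1] - 11 ∨ 3*s = h + 14)) → ((¬(data[3] ≥ s - 4)) → (s + val > 3*data[1] + 9 ∧ data[1] = 1)))))
Answer: WP = ((data[1] ≠ 11 ∧ val ≥ -7) → ((¬(data[3] ≥ s - 4)) → (s > 4 ∧ data[1] = 1))) ∧ ((¬(data[1] ≠ 11 ∧ val ≥ -7)) → (((arr[s + 3] + val ≠ 3*data[1] - 11 ∨ 3*s = h + 14) → ((¬(data[3] ≥ s - 4)) → (s + val > 3*data[1] + 9 ∧ data[1] = 1))) ∧ ((¬(arr[s + 3] + val ≠ 3*data[1] - 11 ∨ 3*s = h + 14)) → ((¬(data[3] ≥ s - 4)) → (s + val > 3*data[1] + 9 ∧ data[1] = 1)))))


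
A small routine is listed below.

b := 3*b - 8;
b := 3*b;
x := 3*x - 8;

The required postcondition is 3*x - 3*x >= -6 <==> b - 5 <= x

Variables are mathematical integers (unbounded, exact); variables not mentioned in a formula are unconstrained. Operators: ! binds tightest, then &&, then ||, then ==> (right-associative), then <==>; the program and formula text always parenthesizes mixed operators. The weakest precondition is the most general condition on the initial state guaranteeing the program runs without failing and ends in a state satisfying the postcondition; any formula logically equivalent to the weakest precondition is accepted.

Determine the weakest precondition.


Working backward. After the program, the postcondition 3*x - 3*x >= -6 <==> b - 5 <= x must hold; in canonical form it is b <= x + 5.
Before x := 3*x - 8: b <= 3*x - 3
Before b := 3*b: 3*b <= 3*x - 3
Before b := 3*b - 8: 9*b <= 3*x + 21
Answer: WP = 9*b <= 3*x + 21


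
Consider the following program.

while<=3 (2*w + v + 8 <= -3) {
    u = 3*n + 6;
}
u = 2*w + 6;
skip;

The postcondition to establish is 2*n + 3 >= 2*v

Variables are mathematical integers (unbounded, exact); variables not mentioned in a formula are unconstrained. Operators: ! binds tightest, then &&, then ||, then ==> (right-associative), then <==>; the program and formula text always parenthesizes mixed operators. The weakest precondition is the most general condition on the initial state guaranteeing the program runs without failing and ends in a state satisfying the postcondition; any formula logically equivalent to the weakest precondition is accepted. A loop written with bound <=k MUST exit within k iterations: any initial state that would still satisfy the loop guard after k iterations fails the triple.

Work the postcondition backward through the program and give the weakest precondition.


Working backward. After the program, the postcondition 2*n + 3 >= 2*v must hold; in canonical form it is 2*n >= 2*v - 3.
Before skip: 2*n >= 2*v - 3
Before u := 2*w + 6: 2*n >= 2*v - 3
Before the loop (bound <=3), unroll the exhaustion recursion (WP_0 = exit-now case; WP_j = one more guarded iteration, up to j = 3):
  WP_0: (!(v + 2*w <= -11)) && 2*n >= 2*v - 3
  WP_1: (v + 2*w <= -11 ==> ((!(v + 2*w <= -11)) && 2*n >= 2*v - 3)) && ((!(v + 2*w <= -11)) ==> 2*n >= 2*v - 3)
  WP_2: (v + 2*w <= -11 ==> ((v + 2*w <= -11 ==> ((!(v + 2*w <= -11)) && 2*n >= 2*v - 3)) && ((!(v + 2*w <= -11)) ==> 2*n >= 2*v - 3))) && ((!(v + 2*w <= -11)) ==> 2*n >= 2*v - 3)
  WP_3: (v + 2*w <= -11 ==> ((v + 2*w <= -11 ==> ((v + 2*w <= -11 ==> ((!(v + 2*w <= -11)) && 2*n >= 2*v - 3)) && ((!(v + 2*w <= -11)) ==> 2*n >= 2*v - 3))) && ((!(v + 2*w <= -11)) ==> 2*n >= 2*v - 3))) && ((!(v + 2*w <= -11)) ==> 2*n >= 2*v - 3)
So before the loop: (v + 2*w <= -11 ==> ((v + 2*w <= -11 ==> ((v + 2*w <= -11 ==> ((!(v + 2*w <= -11)) && 2*n >= 2*v - 3)) && ((!(v + 2*w <= -11)) ==> 2*n >= 2*v - 3))) && ((!(v + 2*w <= -11)) ==> 2*n >= 2*v - 3))) && ((!(v + 2*w <= -11)) ==> 2*n >= 2*v - 3)
Answer: WP = (v + 2*w <= -11 ==> ((v + 2*w <= -11 ==> ((v + 2*w <= -11 ==> ((!(v + 2*w <= -11)) && 2*n >= 2*v - 3)) && ((!(v + 2*w <= -11)) ==> 2*n >= 2*v - 3))) && ((!(v + 2*w <= -11)) ==> 2*n >= 2*v - 3))) && ((!(v + 2*w <= -11)) ==> 2*n >= 2*v - 3)
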